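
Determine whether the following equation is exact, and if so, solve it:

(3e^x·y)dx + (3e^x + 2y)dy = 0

Verify exactness: ∂M/∂y = ∂N/∂x ✓
Find F(x,y) such that ∂F/∂x = M, ∂F/∂y = N
Solution: 3e^x·y + y² = C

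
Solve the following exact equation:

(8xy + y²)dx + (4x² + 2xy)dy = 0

Verify exactness: ∂M/∂y = ∂N/∂x ✓
Find F(x,y) such that ∂F/∂x = M, ∂F/∂y = N
Solution: 4x²y + xy² = C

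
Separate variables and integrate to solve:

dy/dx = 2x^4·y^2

Separating variables and integrating:
-1/y = 2x^5/5 + C

General solution: y^-1 = (-2/5)x^5 + C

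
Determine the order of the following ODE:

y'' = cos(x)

The order is 2 (highest derivative is of order 2).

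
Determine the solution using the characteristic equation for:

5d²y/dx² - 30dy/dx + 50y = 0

Characteristic equation: 5r² - 30r + 50 = 0
Divide by 5: r² - 6r + 10 = 0
Roots: r = 3 ± i (complex conjugates)
General solution: y = e^(3x)(C₁cos(x) + C₂sin(x))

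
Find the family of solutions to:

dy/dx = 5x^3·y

Separating variables and integrating:
ln|y| = 5x^4/4 + C

General solution: y = Ce^(5x^4/4)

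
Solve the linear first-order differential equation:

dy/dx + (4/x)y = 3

Using integrating factor method:

General solution: y = (3/5)x + Cx^(-4)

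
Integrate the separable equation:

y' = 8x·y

Separating variables and integrating:
ln|y| = 4x^2 + C

General solution: y = Ce^(4x^2)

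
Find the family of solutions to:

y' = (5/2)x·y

Separating variables and integrating:
ln|y| = 5x^2/4 + C

General solution: y = Ce^(5x^2/4)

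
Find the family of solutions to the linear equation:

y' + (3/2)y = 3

Using integrating factor method:

General solution: y = 2 + Ce^(-3x/2)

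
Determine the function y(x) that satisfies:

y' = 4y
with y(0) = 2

General solution: y = Ce^(4x)
Applying IC y(0) = 2:
Particular solution: y = 2e^(4x)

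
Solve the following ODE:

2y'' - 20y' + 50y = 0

Characteristic equation: 2r² - 20r + 50 = 0
Divide by 2: r² - 10r + 25 = 0
Factored: (r - 5)² = 0
Repeated root: r = 5
General solution: y = (C₁ + C₂x)e^(5x)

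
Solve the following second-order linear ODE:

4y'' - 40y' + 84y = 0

Characteristic equation: 4r² - 40r + 84 = 0
Divide by 4: r² - 10r + 21 = 0
Roots: r = 3, 7 (distinct real)
General solution: y = C₁e^(3x) + C₂e^(7x)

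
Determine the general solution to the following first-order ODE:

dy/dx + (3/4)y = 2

Using integrating factor method:

General solution: y = 8/3 + Ce^(-3x/4)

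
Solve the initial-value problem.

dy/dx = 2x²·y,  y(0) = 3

General solution: y = Ce^(2x³/3)
Applying IC y(0) = 3:
Particular solution: y = 3e^(2x³/3)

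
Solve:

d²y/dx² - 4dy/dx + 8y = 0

Characteristic equation: r² - 4r + 8 = 0
Roots: r = 2 ± 2i (complex conjugates)
General solution: y = e^(2x)(C₁cos(2x) + C₂sin(2x))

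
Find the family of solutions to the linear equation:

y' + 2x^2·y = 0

Using integrating factor method:

General solution: y = Ce^(-2x^3/3)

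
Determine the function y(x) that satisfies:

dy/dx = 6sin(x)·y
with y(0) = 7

General solution: y = Ce^(-6cos(x))
Applying IC y(0) = 7:
Particular solution: y = 7e^(6(1-cos(x)))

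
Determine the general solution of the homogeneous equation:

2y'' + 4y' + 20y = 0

Characteristic equation: 2r² + 4r + 20 = 0
Divide by 2: r² + 2r + 10 = 0
Roots: r = -1 ± 3i (complex conjugates)
General solution: y = e^(-x)(C₁cos(3x) + C₂sin(3x))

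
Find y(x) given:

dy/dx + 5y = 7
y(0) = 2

General solution: y = 7/5 + Ce^(-5x)
Applying y(0) = 2: C = 2 - 7/5 = 3/5
Particular solution: y = 7/5 + (3/5)e^(-5x)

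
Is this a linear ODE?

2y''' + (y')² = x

No. Nonlinear ((y')² term)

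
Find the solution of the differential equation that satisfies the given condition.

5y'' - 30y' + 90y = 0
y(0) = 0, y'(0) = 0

General solution: y = e^(3x)(C₁cos(3x) + C₂sin(3x))
Complex roots r = 3 ± 3i
Applying ICs: C₁ = 0, C₂ = 0
Particular solution: y = 0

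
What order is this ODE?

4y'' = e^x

The order is 2 (highest derivative is of order 2).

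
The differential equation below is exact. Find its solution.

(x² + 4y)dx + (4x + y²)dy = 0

Verify exactness: ∂M/∂y = ∂N/∂x ✓
Find F(x,y) such that ∂F/∂x = M, ∂F/∂y = N
Solution: x³/3 + 4xy + y³/3 = C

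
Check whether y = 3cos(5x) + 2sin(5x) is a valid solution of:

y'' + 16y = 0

Verification:
y'' = -75cos(5x) - 50sin(5x)
y'' + 16y ≠ 0 (frequency mismatch: got 25 instead of 16)

No, it is not a solution.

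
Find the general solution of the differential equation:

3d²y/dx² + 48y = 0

Characteristic equation: 3r² + 48 = 0
Divide by 3: r² + 16 = 0
Roots: r = ±4i (complex conjugates)
General solution: y = C₁cos(4x) + C₂sin(4x)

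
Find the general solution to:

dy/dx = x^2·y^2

Separating variables and integrating:
-1/y = x^3/3 + C

General solution: y^-1 = (-1/3)x^3 + C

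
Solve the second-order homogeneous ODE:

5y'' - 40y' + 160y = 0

Characteristic equation: 5r² - 40r + 160 = 0
Divide by 5: r² - 8r + 32 = 0
Roots: r = 4 ± 4i (complex conjugates)
General solution: y = e^(4x)(C₁cos(4x) + C₂sin(4x))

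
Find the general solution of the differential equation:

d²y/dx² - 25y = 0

Characteristic equation: r² - 25 = 0
Roots: r = 5, -5 (distinct real)
General solution: y = C₁e^(5x) + C₂e^(-5x)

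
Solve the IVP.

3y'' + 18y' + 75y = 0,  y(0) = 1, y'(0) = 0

General solution: y = e^(-3x)(C₁cos(4x) + C₂sin(4x))
Complex roots r = -3 ± 4i
Applying ICs: C₁ = 1, C₂ = 3/4
Particular solution: y = e^(-3x)(cos(4x) + (3/4)sin(4x))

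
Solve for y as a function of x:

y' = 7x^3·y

Separating variables and integrating:
ln|y| = 7x^4/4 + C

General solution: y = Ce^(7x^4/4)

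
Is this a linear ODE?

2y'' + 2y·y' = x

No. Nonlinear (product y·y')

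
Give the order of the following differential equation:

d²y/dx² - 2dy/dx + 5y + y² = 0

The order is 2 (highest derivative is of order 2).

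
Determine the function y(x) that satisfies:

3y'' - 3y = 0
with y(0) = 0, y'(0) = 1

General solution: y = C₁e^x + C₂e^(-x)
Applying ICs: C₁ = 1/2, C₂ = -1/2
Particular solution: y = (1/2)e^x - (1/2)e^(-x)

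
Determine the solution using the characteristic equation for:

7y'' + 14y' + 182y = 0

Characteristic equation: 7r² + 14r + 182 = 0
Divide by 7: r² + 2r + 26 = 0
Roots: r = -1 ± 5i (complex conjugates)
General solution: y = e^(-x)(C₁cos(5x) + C₂sin(5x))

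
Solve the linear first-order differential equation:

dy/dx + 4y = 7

Using integrating factor method:

General solution: y = 7/4 + Ce^(-4x)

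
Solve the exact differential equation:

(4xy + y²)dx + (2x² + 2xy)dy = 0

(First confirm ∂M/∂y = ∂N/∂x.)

Verify exactness: ∂M/∂y = ∂N/∂x ✓
Find F(x,y) such that ∂F/∂x = M, ∂F/∂y = N
Solution: 2x²y + xy² = C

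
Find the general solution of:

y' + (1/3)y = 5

Using integrating factor method:

General solution: y = 15 + Ce^(-x/3)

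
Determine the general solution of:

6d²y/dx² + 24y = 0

Characteristic equation: 6r² + 24 = 0
Divide by 6: r² + 4 = 0
Roots: r = ±2i (complex conjugates)
General solution: y = C₁cos(2x) + C₂sin(2x)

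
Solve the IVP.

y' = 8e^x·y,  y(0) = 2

General solution: y = Ce^(8e^x)
Applying IC y(0) = 2:
Particular solution: y = 2e^(8(e^x - 1))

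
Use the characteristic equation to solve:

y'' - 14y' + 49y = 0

Characteristic equation: r² - 14r + 49 = 0
Factored: (r - 7)² = 0
Repeated root: r = 7
General solution: y = (C₁ + C₂x)e^(7x)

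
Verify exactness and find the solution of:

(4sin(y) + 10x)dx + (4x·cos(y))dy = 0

Verify exactness: ∂M/∂y = ∂N/∂x ✓
Find F(x,y) such that ∂F/∂x = M, ∂F/∂y = N
Solution: 4x·sin(y) + 5x² = C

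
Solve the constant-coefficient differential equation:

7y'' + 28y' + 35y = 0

Characteristic equation: 7r² + 28r + 35 = 0
Divide by 7: r² + 4r + 5 = 0
Roots: r = -2 ± i (complex conjugates)
General solution: y = e^(-2x)(C₁cos(x) + C₂sin(x))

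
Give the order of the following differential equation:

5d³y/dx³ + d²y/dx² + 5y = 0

The order is 3 (highest derivative is of order 3).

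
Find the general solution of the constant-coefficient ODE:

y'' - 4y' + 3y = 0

Characteristic equation: r² - 4r + 3 = 0
Roots: r = 3, 1 (distinct real)
General solution: y = C₁e^(3x) + C₂e^x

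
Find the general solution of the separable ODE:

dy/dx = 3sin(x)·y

Separating variables and integrating:
ln|y| = -3cos(x) + C

General solution: y = Ce^(-3cos(x))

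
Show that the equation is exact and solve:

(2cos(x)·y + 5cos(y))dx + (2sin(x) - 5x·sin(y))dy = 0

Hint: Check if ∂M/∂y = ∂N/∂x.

Verify exactness: ∂M/∂y = ∂N/∂x ✓
Find F(x,y) such that ∂F/∂x = M, ∂F/∂y = N
Solution: 2sin(x)·y + 5x·cos(y) = C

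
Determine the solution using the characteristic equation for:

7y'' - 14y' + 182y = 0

Characteristic equation: 7r² - 14r + 182 = 0
Divide by 7: r² - 2r + 26 = 0
Roots: r = 1 ± 5i (complex conjugates)
General solution: y = e^x(C₁cos(5x) + C₂sin(5x))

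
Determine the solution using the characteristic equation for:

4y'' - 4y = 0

Characteristic equation: 4r² - 4 = 0
Divide by 4: r² - 1 = 0
Roots: r = 1, -1 (distinct real)
General solution: y = C₁e^x + C₂e^(-x)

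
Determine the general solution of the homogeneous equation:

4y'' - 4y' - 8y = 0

Characteristic equation: 4r² - 4r - 8 = 0
Divide by 4: r² - r - 2 = 0
Roots: r = 2, -1 (distinct real)
General solution: y = C₁e^(2x) + C₂e^(-x)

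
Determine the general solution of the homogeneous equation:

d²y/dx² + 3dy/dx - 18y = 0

Characteristic equation: r² + 3r - 18 = 0
Roots: r = 3, -6 (distinct real)
General solution: y = C₁e^(3x) + C₂e^(-6x)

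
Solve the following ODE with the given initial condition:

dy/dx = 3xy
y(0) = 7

General solution: y = Ce^(3x²/2)
Applying IC y(0) = 7:
Particular solution: y = 7e^(3x²/2)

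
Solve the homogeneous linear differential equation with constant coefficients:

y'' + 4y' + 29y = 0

Characteristic equation: r² + 4r + 29 = 0
Roots: r = -2 ± 5i (complex conjugates)
General solution: y = e^(-2x)(C₁cos(5x) + C₂sin(5x))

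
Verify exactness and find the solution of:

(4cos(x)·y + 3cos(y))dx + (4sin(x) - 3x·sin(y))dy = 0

Verify exactness: ∂M/∂y = ∂N/∂x ✓
Find F(x,y) such that ∂F/∂x = M, ∂F/∂y = N
Solution: 4sin(x)·y + 3x·cos(y) = C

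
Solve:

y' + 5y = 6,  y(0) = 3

General solution: y = 6/5 + Ce^(-5x)
Applying y(0) = 3: C = 3 - 6/5 = 9/5
Particular solution: y = 6/5 + (9/5)e^(-5x)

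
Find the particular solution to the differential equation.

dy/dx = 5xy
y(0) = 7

General solution: y = Ce^(5x²/2)
Applying IC y(0) = 7:
Particular solution: y = 7e^(5x²/2)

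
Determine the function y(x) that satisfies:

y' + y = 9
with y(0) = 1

General solution: y = 9 + Ce^(-x)
Applying y(0) = 1: C = 1 - 9 = -8
Particular solution: y = 9 - 8e^(-x)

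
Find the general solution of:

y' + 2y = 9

Using integrating factor method:

General solution: y = 9/2 + Ce^(-2x)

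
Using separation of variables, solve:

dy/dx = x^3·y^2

Separating variables and integrating:
-1/y = x^4/4 + C

General solution: y^-1 = (-1/4)x^4 + C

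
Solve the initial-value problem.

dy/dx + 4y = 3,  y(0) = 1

General solution: y = 3/4 + Ce^(-4x)
Applying y(0) = 1: C = 1 - 3/4 = 1/4
Particular solution: y = 3/4 + (1/4)e^(-4x)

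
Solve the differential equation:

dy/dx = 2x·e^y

Separating variables and integrating:
-e^(-y) = x² + C

General solution: y = -ln(C - x²)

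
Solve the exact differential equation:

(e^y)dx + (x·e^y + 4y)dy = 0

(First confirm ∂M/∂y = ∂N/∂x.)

Verify exactness: ∂M/∂y = ∂N/∂x ✓
Find F(x,y) such that ∂F/∂x = M, ∂F/∂y = N
Solution: x·e^y + 2y² = C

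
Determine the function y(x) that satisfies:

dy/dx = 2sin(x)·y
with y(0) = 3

General solution: y = Ce^(-2cos(x))
Applying IC y(0) = 3:
Particular solution: y = 3e^(2(1-cos(x)))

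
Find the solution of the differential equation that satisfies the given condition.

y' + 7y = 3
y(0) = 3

General solution: y = 3/7 + Ce^(-7x)
Applying y(0) = 3: C = 3 - 3/7 = 18/7
Particular solution: y = 3/7 + (18/7)e^(-7x)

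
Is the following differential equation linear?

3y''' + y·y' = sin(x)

No. Nonlinear (product y·y')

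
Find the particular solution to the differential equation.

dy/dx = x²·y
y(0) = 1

General solution: y = Ce^(x³/3)
Applying IC y(0) = 1:
Particular solution: y = e^(x³/3)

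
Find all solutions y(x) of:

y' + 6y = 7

Using integrating factor method:

General solution: y = 7/6 + Ce^(-6x)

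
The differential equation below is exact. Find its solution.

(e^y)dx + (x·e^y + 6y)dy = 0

Verify exactness: ∂M/∂y = ∂N/∂x ✓
Find F(x,y) such that ∂F/∂x = M, ∂F/∂y = N
Solution: x·e^y + 3y² = C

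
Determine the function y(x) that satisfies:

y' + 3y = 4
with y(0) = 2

General solution: y = 4/3 + Ce^(-3x)
Applying y(0) = 2: C = 2 - 4/3 = 2/3
Particular solution: y = 4/3 + (2/3)e^(-3x)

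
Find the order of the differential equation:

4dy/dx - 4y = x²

The order is 1 (highest derivative is of order 1).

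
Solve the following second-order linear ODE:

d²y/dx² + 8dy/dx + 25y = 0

Characteristic equation: r² + 8r + 25 = 0
Roots: r = -4 ± 3i (complex conjugates)
General solution: y = e^(-4x)(C₁cos(3x) + C₂sin(3x))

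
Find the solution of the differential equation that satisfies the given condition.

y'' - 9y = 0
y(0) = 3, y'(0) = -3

General solution: y = C₁e^(3x) + C₂e^(-3x)
Applying ICs: C₁ = 1, C₂ = 2
Particular solution: y = e^(3x) + 2e^(-3x)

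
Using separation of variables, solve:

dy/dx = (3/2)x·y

Separating variables and integrating:
ln|y| = 3x^2/4 + C

General solution: y = Ce^(3x^2/4)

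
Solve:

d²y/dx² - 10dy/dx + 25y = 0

Characteristic equation: r² - 10r + 25 = 0
Factored: (r - 5)² = 0
Repeated root: r = 5
General solution: y = (C₁ + C₂x)e^(5x)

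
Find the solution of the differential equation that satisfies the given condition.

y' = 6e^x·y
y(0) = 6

General solution: y = Ce^(6e^x)
Applying IC y(0) = 6:
Particular solution: y = 6e^(6(e^x - 1))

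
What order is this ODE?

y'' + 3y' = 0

The order is 2 (highest derivative is of order 2).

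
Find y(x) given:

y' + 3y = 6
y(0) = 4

General solution: y = 2 + Ce^(-3x)
Applying y(0) = 4: C = 4 - 2 = 2
Particular solution: y = 2 + 2e^(-3x)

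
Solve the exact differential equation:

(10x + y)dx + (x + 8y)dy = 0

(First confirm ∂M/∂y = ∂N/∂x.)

Verify exactness: ∂M/∂y = ∂N/∂x ✓
Find F(x,y) such that ∂F/∂x = M, ∂F/∂y = N
Solution: 5x² + xy + 4y² = C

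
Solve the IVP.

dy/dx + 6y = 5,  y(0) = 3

General solution: y = 5/6 + Ce^(-6x)
Applying y(0) = 3: C = 3 - 5/6 = 13/6
Particular solution: y = 5/6 + (13/6)e^(-6x)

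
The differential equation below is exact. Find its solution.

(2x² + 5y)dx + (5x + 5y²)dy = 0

Verify exactness: ∂M/∂y = ∂N/∂x ✓
Find F(x,y) such that ∂F/∂x = M, ∂F/∂y = N
Solution: 2x³/3 + 5xy + 5y³/3 = C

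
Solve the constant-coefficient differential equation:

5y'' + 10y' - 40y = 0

Characteristic equation: 5r² + 10r - 40 = 0
Divide by 5: r² + 2r - 8 = 0
Roots: r = 2, -4 (distinct real)
General solution: y = C₁e^(2x) + C₂e^(-4x)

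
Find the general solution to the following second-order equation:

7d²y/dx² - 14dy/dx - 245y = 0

Characteristic equation: 7r² - 14r - 245 = 0
Divide by 7: r² - 2r - 35 = 0
Roots: r = 7, -5 (distinct real)
General solution: y = C₁e^(7x) + C₂e^(-5x)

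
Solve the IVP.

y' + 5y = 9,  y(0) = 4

General solution: y = 9/5 + Ce^(-5x)
Applying y(0) = 4: C = 4 - 9/5 = 11/5
Particular solution: y = 9/5 + (11/5)e^(-5x)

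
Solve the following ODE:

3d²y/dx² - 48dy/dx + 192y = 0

Characteristic equation: 3r² - 48r + 192 = 0
Divide by 3: r² - 16r + 64 = 0
Factored: (r - 8)² = 0
Repeated root: r = 8
General solution: y = (C₁ + C₂x)e^(8x)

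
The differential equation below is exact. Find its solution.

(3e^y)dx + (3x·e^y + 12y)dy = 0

Verify exactness: ∂M/∂y = ∂N/∂x ✓
Find F(x,y) such that ∂F/∂x = M, ∂F/∂y = N
Solution: 3x·e^y + 6y² = C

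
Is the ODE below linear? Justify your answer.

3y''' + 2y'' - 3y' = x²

Yes. Linear (y and its derivatives appear to the first power only, no products of y terms)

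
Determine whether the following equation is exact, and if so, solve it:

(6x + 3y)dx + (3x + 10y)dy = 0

Verify exactness: ∂M/∂y = ∂N/∂x ✓
Find F(x,y) such that ∂F/∂x = M, ∂F/∂y = N
Solution: 3x² + 3xy + 5y² = C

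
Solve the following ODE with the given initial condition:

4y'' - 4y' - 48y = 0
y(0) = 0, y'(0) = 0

General solution: y = C₁e^(4x) + C₂e^(-3x)
Applying ICs: C₁ = 0, C₂ = 0
Particular solution: y = 0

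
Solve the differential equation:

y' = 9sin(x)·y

Separating variables and integrating:
ln|y| = -9cos(x) + C

General solution: y = Ce^(-9cos(x))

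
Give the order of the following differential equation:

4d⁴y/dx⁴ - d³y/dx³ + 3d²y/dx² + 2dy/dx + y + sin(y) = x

The order is 4 (highest derivative is of order 4).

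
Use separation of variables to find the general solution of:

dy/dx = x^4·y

Separating variables and integrating:
ln|y| = x^5/5 + C

General solution: y = Ce^(x^5/5)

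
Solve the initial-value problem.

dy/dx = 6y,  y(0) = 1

General solution: y = Ce^(6x)
Applying IC y(0) = 1:
Particular solution: y = e^(6x)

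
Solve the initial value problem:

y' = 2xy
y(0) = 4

General solution: y = Ce^(x²)
Applying IC y(0) = 4:
Particular solution: y = 4e^(x²)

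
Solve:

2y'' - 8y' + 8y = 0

Characteristic equation: 2r² - 8r + 8 = 0
Divide by 2: r² - 4r + 4 = 0
Factored: (r - 2)² = 0
Repeated root: r = 2
General solution: y = (C₁ + C₂x)e^(2x)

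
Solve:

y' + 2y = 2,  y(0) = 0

General solution: y = 1 + Ce^(-2x)
Applying y(0) = 0: C = 0 - 1 = -1
Particular solution: y = 1 - e^(-2x)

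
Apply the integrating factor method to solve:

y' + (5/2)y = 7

Using integrating factor method:

General solution: y = 14/5 + Ce^(-5x/2)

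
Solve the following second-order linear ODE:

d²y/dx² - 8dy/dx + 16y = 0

Characteristic equation: r² - 8r + 16 = 0
Factored: (r - 4)² = 0
Repeated root: r = 4
General solution: y = (C₁ + C₂x)e^(4x)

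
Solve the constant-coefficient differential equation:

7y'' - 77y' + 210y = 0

Characteristic equation: 7r² - 77r + 210 = 0
Divide by 7: r² - 11r + 30 = 0
Roots: r = 5, 6 (distinct real)
General solution: y = C₁e^(5x) + C₂e^(6x)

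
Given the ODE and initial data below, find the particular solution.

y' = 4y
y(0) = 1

General solution: y = Ce^(4x)
Applying IC y(0) = 1:
Particular solution: y = e^(4x)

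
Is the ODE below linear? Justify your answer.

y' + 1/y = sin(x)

No. Nonlinear (1/y term)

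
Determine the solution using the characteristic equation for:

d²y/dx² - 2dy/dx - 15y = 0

Characteristic equation: r² - 2r - 15 = 0
Roots: r = 5, -3 (distinct real)
General solution: y = C₁e^(5x) + C₂e^(-3x)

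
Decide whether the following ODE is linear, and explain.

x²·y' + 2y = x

Linear (y and its derivatives appear to the first power only, no products of y terms)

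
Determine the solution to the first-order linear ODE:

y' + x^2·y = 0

Using integrating factor method:

General solution: y = Ce^(-x^3/3)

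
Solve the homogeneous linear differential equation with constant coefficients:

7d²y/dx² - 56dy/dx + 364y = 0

Characteristic equation: 7r² - 56r + 364 = 0
Divide by 7: r² - 8r + 52 = 0
Roots: r = 4 ± 6i (complex conjugates)
General solution: y = e^(4x)(C₁cos(6x) + C₂sin(6x))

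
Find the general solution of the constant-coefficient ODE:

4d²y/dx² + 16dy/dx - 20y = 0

Characteristic equation: 4r² + 16r - 20 = 0
Divide by 4: r² + 4r - 5 = 0
Roots: r = 1, -5 (distinct real)
General solution: y = C₁e^x + C₂e^(-5x)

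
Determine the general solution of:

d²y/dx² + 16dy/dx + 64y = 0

Characteristic equation: r² + 16r + 64 = 0
Factored: (r + 8)² = 0
Repeated root: r = -8
General solution: y = (C₁ + C₂x)e^(-8x)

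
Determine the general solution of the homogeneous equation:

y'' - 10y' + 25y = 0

Characteristic equation: r² - 10r + 25 = 0
Factored: (r - 5)² = 0
Repeated root: r = 5
General solution: y = (C₁ + C₂x)e^(5x)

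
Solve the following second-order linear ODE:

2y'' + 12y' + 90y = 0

Characteristic equation: 2r² + 12r + 90 = 0
Divide by 2: r² + 6r + 45 = 0
Roots: r = -3 ± 6i (complex conjugates)
General solution: y = e^(-3x)(C₁cos(6x) + C₂sin(6x))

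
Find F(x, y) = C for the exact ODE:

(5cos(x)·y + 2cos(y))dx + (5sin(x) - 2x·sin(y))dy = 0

Verify exactness: ∂M/∂y = ∂N/∂x ✓
Find F(x,y) such that ∂F/∂x = M, ∂F/∂y = N
Solution: 5sin(x)·y + 2x·cos(y) = C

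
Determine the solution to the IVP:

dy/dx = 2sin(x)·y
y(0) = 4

General solution: y = Ce^(-2cos(x))
Applying IC y(0) = 4:
Particular solution: y = 4e^(2(1-cos(x)))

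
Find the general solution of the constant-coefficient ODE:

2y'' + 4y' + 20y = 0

Characteristic equation: 2r² + 4r + 20 = 0
Divide by 2: r² + 2r + 10 = 0
Roots: r = -1 ± 3i (complex conjugates)
General solution: y = e^(-x)(C₁cos(3x) + C₂sin(3x))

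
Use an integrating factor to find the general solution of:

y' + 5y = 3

Using integrating factor method:

General solution: y = 3/5 + Ce^(-5x)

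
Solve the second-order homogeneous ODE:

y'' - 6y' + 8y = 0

Characteristic equation: r² - 6r + 8 = 0
Roots: r = 4, 2 (distinct real)
General solution: y = C₁e^(4x) + C₂e^(2x)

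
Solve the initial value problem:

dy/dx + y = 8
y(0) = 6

General solution: y = 8 + Ce^(-x)
Applying y(0) = 6: C = 6 - 8 = -2
Particular solution: y = 8 - 2e^(-x)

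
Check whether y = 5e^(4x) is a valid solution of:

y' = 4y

Verification:
y = 5e^(4x)
y' = 20e^(4x)
4y = 20e^(4x)
y' = 4y ✓

Yes, it is a solution.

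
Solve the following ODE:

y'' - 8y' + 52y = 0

Characteristic equation: r² - 8r + 52 = 0
Roots: r = 4 ± 6i (complex conjugates)
General solution: y = e^(4x)(C₁cos(6x) + C₂sin(6x))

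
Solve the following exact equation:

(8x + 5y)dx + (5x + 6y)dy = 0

Verify exactness: ∂M/∂y = ∂N/∂x ✓
Find F(x,y) such that ∂F/∂x = M, ∂F/∂y = N
Solution: 4x² + 5xy + 3y² = C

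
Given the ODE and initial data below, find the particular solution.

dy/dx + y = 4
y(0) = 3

General solution: y = 4 + Ce^(-x)
Applying y(0) = 3: C = 3 - 4 = -1
Particular solution: y = 4 - e^(-x)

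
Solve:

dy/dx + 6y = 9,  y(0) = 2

General solution: y = 3/2 + Ce^(-6x)
Applying y(0) = 2: C = 2 - 3/2 = 1/2
Particular solution: y = 3/2 + (1/2)e^(-6x)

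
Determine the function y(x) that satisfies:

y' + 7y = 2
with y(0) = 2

General solution: y = 2/7 + Ce^(-7x)
Applying y(0) = 2: C = 2 - 2/7 = 12/7
Particular solution: y = 2/7 + (12/7)e^(-7x)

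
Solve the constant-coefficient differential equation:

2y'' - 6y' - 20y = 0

Characteristic equation: 2r² - 6r - 20 = 0
Divide by 2: r² - 3r - 10 = 0
Roots: r = 5, -2 (distinct real)
General solution: y = C₁e^(5x) + C₂e^(-2x)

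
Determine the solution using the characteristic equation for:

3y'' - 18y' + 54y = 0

Characteristic equation: 3r² - 18r + 54 = 0
Divide by 3: r² - 6r + 18 = 0
Roots: r = 3 ± 3i (complex conjugates)
General solution: y = e^(3x)(C₁cos(3x) + C₂sin(3x))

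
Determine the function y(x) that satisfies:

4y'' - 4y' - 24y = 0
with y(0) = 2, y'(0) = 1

General solution: y = C₁e^(3x) + C₂e^(-2x)
Applying ICs: C₁ = 1, C₂ = 1
Particular solution: y = e^(3x) + e^(-2x)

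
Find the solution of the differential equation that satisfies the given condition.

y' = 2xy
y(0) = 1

General solution: y = Ce^(x²)
Applying IC y(0) = 1:
Particular solution: y = e^(x²)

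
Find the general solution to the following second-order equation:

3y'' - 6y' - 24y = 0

Characteristic equation: 3r² - 6r - 24 = 0
Divide by 3: r² - 2r - 8 = 0
Roots: r = 4, -2 (distinct real)
General solution: y = C₁e^(4x) + C₂e^(-2x)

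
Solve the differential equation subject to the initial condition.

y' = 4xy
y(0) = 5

General solution: y = Ce^(2x²)
Applying IC y(0) = 5:
Particular solution: y = 5e^(2x²)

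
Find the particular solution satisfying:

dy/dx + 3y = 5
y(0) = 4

General solution: y = 5/3 + Ce^(-3x)
Applying y(0) = 4: C = 4 - 5/3 = 7/3
Particular solution: y = 5/3 + (7/3)e^(-3x)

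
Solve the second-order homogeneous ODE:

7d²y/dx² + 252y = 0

Characteristic equation: 7r² + 252 = 0
Divide by 7: r² + 36 = 0
Roots: r = ±6i (complex conjugates)
General solution: y = C₁cos(6x) + C₂sin(6x)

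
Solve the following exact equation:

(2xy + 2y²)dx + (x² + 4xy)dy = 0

Verify exactness: ∂M/∂y = ∂N/∂x ✓
Find F(x,y) such that ∂F/∂x = M, ∂F/∂y = N
Solution: x²y + 2xy² = C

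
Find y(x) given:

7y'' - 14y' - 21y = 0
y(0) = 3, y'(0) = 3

General solution: y = C₁e^(3x) + C₂e^(-x)
Applying ICs: C₁ = 3/2, C₂ = 3/2
Particular solution: y = (3/2)e^(3x) + (3/2)e^(-x)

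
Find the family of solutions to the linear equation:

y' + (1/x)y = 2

Using integrating factor method:

General solution: y = x + C/x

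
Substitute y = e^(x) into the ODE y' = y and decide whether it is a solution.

Verification:
y = e^(x)
y' = e^(x)
y = e^(x)
y' = y ✓

Yes, it is a solution.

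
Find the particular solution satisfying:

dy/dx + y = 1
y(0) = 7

General solution: y = 1 + Ce^(-x)
Applying y(0) = 7: C = 7 - 1 = 6
Particular solution: y = 1 + 6e^(-x)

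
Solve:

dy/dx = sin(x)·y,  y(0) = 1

General solution: y = Ce^(-cos(x))
Applying IC y(0) = 1:
Particular solution: y = e^(1-cos(x))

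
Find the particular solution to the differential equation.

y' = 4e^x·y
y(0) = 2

General solution: y = Ce^(4e^x)
Applying IC y(0) = 2:
Particular solution: y = 2e^(4(e^x - 1))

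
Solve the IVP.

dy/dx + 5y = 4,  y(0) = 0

General solution: y = 4/5 + Ce^(-5x)
Applying y(0) = 0: C = 0 - 4/5 = -4/5
Particular solution: y = 4/5 - (4/5)e^(-5x)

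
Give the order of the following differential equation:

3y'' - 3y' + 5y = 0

The order is 2 (highest derivative is of order 2).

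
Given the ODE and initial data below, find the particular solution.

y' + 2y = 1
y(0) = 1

General solution: y = 1/2 + Ce^(-2x)
Applying y(0) = 1: C = 1 - 1/2 = 1/2
Particular solution: y = 1/2 + (1/2)e^(-2x)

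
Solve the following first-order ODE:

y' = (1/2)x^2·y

Separating variables and integrating:
ln|y| = x^3/6 + C

General solution: y = Ce^(x^3/6)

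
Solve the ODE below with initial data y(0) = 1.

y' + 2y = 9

General solution: y = 9/2 + Ce^(-2x)
Applying y(0) = 1: C = 1 - 9/2 = -7/2
Particular solution: y = 9/2 - (7/2)e^(-2x)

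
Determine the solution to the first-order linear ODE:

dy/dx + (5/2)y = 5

Using integrating factor method:

General solution: y = 2 + Ce^(-5x/2)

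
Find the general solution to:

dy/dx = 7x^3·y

Separating variables and integrating:
ln|y| = 7x^4/4 + C

General solution: y = Ce^(7x^4/4)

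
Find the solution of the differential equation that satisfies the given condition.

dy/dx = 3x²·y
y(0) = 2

General solution: y = Ce^(x³)
Applying IC y(0) = 2:
Particular solution: y = 2e^(x³)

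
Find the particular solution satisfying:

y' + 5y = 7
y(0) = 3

General solution: y = 7/5 + Ce^(-5x)
Applying y(0) = 3: C = 3 - 7/5 = 8/5
Particular solution: y = 7/5 + (8/5)e^(-5x)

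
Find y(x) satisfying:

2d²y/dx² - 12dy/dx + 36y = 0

Characteristic equation: 2r² - 12r + 36 = 0
Divide by 2: r² - 6r + 18 = 0
Roots: r = 3 ± 3i (complex conjugates)
General solution: y = e^(3x)(C₁cos(3x) + C₂sin(3x))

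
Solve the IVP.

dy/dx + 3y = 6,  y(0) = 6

General solution: y = 2 + Ce^(-3x)
Applying y(0) = 6: C = 6 - 2 = 4
Particular solution: y = 2 + 4e^(-3x)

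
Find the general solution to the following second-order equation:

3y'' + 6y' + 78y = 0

Characteristic equation: 3r² + 6r + 78 = 0
Divide by 3: r² + 2r + 26 = 0
Roots: r = -1 ± 5i (complex conjugates)
General solution: y = e^(-x)(C₁cos(5x) + C₂sin(5x))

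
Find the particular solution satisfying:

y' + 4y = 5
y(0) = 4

General solution: y = 5/4 + Ce^(-4x)
Applying y(0) = 4: C = 4 - 5/4 = 11/4
Particular solution: y = 5/4 + (11/4)e^(-4x)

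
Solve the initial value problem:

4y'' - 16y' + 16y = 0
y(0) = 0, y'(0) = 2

General solution: y = (C₁ + C₂x)e^(2x)
Repeated root r = 2
Applying ICs: C₁ = 0, C₂ = 2
Particular solution: y = 2xe^(2x)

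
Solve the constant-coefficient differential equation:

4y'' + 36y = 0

Characteristic equation: 4r² + 36 = 0
Divide by 4: r² + 9 = 0
Roots: r = ±3i (complex conjugates)
General solution: y = C₁cos(3x) + C₂sin(3x)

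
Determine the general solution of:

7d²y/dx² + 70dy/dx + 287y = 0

Characteristic equation: 7r² + 70r + 287 = 0
Divide by 7: r² + 10r + 41 = 0
Roots: r = -5 ± 4i (complex conjugates)
General solution: y = e^(-5x)(C₁cos(4x) + C₂sin(4x))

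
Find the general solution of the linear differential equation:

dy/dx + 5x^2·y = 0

Using integrating factor method:

General solution: y = Ce^(-5x^3/3)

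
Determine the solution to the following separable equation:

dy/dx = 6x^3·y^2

Separating variables and integrating:
-1/y = 3x^4/2 + C

General solution: y^-1 = (-3/2)x^4 + C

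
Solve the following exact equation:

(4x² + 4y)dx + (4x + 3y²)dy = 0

Verify exactness: ∂M/∂y = ∂N/∂x ✓
Find F(x,y) such that ∂F/∂x = M, ∂F/∂y = N
Solution: 4x³/3 + 4xy + y³ = C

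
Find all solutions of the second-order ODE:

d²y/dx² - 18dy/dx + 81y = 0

Characteristic equation: r² - 18r + 81 = 0
Factored: (r - 9)² = 0
Repeated root: r = 9
General solution: y = (C₁ + C₂x)e^(9x)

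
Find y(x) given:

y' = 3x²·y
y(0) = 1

General solution: y = Ce^(x³)
Applying IC y(0) = 1:
Particular solution: y = e^(x³)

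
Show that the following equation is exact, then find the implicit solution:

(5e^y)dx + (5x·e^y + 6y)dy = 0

Verify exactness: ∂M/∂y = ∂N/∂x ✓
Find F(x,y) such that ∂F/∂x = M, ∂F/∂y = N
Solution: 5x·e^y + 3y² = C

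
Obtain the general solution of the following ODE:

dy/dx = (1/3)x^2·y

Separating variables and integrating:
ln|y| = x^3/9 + C

General solution: y = Ce^(x^3/9)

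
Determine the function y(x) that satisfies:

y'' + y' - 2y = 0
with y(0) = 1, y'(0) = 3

General solution: y = C₁e^x + C₂e^(-2x)
Applying ICs: C₁ = 5/3, C₂ = -2/3
Particular solution: y = (5/3)e^x - (2/3)e^(-2x)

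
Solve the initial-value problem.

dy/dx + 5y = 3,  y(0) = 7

General solution: y = 3/5 + Ce^(-5x)
Applying y(0) = 7: C = 7 - 3/5 = 32/5
Particular solution: y = 3/5 + (32/5)e^(-5x)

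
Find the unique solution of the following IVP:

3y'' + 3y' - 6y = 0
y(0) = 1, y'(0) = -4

General solution: y = C₁e^x + C₂e^(-2x)
Applying ICs: C₁ = -2/3, C₂ = 5/3
Particular solution: y = -(2/3)e^x + (5/3)e^(-2x)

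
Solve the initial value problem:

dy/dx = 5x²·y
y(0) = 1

General solution: y = Ce^(5x³/3)
Applying IC y(0) = 1:
Particular solution: y = e^(5x³/3)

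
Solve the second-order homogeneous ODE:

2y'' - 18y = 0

Characteristic equation: 2r² - 18 = 0
Divide by 2: r² - 9 = 0
Roots: r = 3, -3 (distinct real)
General solution: y = C₁e^(3x) + C₂e^(-3x)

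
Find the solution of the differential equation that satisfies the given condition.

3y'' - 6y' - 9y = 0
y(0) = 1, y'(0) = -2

General solution: y = C₁e^(3x) + C₂e^(-x)
Applying ICs: C₁ = -1/4, C₂ = 5/4
Particular solution: y = -(1/4)e^(3x) + (5/4)e^(-x)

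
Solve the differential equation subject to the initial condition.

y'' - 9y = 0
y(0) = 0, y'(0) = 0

General solution: y = C₁e^(3x) + C₂e^(-3x)
Applying ICs: C₁ = 0, C₂ = 0
Particular solution: y = 0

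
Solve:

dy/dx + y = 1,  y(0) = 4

General solution: y = 1 + Ce^(-x)
Applying y(0) = 4: C = 4 - 1 = 3
Particular solution: y = 1 + 3e^(-x)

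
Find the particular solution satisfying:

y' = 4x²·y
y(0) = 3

General solution: y = Ce^(4x³/3)
Applying IC y(0) = 3:
Particular solution: y = 3e^(4x³/3)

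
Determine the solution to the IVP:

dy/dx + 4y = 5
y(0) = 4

General solution: y = 5/4 + Ce^(-4x)
Applying y(0) = 4: C = 4 - 5/4 = 11/4
Particular solution: y = 5/4 + (11/4)e^(-4x)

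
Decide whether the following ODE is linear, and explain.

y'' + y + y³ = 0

Nonlinear (y³ term)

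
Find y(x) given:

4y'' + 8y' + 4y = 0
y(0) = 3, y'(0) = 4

General solution: y = (C₁ + C₂x)e^(-x)
Repeated root r = -1
Applying ICs: C₁ = 3, C₂ = 7
Particular solution: y = (3 + 7x)e^(-x)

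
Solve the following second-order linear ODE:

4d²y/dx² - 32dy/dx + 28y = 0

Characteristic equation: 4r² - 32r + 28 = 0
Divide by 4: r² - 8r + 7 = 0
Roots: r = 1, 7 (distinct real)
General solution: y = C₁e^x + C₂e^(7x)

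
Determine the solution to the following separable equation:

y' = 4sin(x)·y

Separating variables and integrating:
ln|y| = -4cos(x) + C

General solution: y = Ce^(-4cos(x))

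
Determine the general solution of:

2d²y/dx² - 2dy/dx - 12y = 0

Characteristic equation: 2r² - 2r - 12 = 0
Divide by 2: r² - r - 6 = 0
Roots: r = 3, -2 (distinct real)
General solution: y = C₁e^(3x) + C₂e^(-2x)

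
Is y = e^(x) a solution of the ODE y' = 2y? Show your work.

Verification:
y = e^(x)
y' = e^(x)
But 2y = 2e^(x)
y' ≠ 2y — the derivative does not match

No, it is not a solution.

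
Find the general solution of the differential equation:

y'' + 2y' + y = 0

Characteristic equation: r² + 2r + 1 = 0
Factored: (r + 1)² = 0
Repeated root: r = -1
General solution: y = (C₁ + C₂x)e^(-x)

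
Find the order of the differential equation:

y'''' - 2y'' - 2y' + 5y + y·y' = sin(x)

The order is 4 (highest derivative is of order 4).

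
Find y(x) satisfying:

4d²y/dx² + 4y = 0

Characteristic equation: 4r² + 4 = 0
Divide by 4: r² + 1 = 0
Roots: r = ±i (complex conjugates)
General solution: y = C₁cos(x) + C₂sin(x)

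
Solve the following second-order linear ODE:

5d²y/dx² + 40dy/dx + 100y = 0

Characteristic equation: 5r² + 40r + 100 = 0
Divide by 5: r² + 8r + 20 = 0
Roots: r = -4 ± 2i (complex conjugates)
General solution: y = e^(-4x)(C₁cos(2x) + C₂sin(2x))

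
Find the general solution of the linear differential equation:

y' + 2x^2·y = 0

Using integrating factor method:

General solution: y = Ce^(-2x^3/3)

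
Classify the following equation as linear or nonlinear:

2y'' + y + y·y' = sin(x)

Nonlinear (product y·y')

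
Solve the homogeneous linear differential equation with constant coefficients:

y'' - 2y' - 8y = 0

Characteristic equation: r² - 2r - 8 = 0
Roots: r = 4, -2 (distinct real)
General solution: y = C₁e^(4x) + C₂e^(-2x)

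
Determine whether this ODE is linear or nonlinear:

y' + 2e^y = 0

Nonlinear (e^y is nonlinear in y)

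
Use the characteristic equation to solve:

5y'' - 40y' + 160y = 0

Characteristic equation: 5r² - 40r + 160 = 0
Divide by 5: r² - 8r + 32 = 0
Roots: r = 4 ± 4i (complex conjugates)
General solution: y = e^(4x)(C₁cos(4x) + C₂sin(4x))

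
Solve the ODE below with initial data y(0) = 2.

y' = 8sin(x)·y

General solution: y = Ce^(-8cos(x))
Applying IC y(0) = 2:
Particular solution: y = 2e^(8(1-cos(x)))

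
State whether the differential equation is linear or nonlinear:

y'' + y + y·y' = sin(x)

Nonlinear (product y·y')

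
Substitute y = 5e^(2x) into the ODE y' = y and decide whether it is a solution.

Verification:
y = 5e^(2x)
y' = 10e^(2x)
But y = 5e^(2x)
y' ≠ y — the derivative does not match

No, it is not a solution.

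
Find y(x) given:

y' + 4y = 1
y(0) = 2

General solution: y = 1/4 + Ce^(-4x)
Applying y(0) = 2: C = 2 - 1/4 = 7/4
Particular solution: y = 1/4 + (7/4)e^(-4x)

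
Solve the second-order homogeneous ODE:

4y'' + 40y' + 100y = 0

Characteristic equation: 4r² + 40r + 100 = 0
Divide by 4: r² + 10r + 25 = 0
Factored: (r + 5)² = 0
Repeated root: r = -5
General solution: y = (C₁ + C₂x)e^(-5x)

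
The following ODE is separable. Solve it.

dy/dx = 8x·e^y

Separating variables and integrating:
-e^(-y) = 4x² + C

General solution: y = -ln(C - 4x²)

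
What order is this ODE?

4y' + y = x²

The order is 1 (highest derivative is of order 1).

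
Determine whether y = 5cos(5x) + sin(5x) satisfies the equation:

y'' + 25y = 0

Verification:
y'' = -125cos(5x) - 25sin(5x)
y'' + 25y = 0 ✓

Yes, it is a solution.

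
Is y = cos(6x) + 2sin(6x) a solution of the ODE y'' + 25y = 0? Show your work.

Verification:
y'' = -36cos(6x) - 72sin(6x)
y'' + 25y ≠ 0 (frequency mismatch: got 36 instead of 25)

No, it is not a solution.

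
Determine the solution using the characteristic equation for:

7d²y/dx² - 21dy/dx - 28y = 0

Characteristic equation: 7r² - 21r - 28 = 0
Divide by 7: r² - 3r - 4 = 0
Roots: r = 4, -1 (distinct real)
General solution: y = C₁e^(4x) + C₂e^(-x)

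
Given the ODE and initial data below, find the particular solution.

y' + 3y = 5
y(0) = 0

General solution: y = 5/3 + Ce^(-3x)
Applying y(0) = 0: C = 0 - 5/3 = -5/3
Particular solution: y = 5/3 - (5/3)e^(-3x)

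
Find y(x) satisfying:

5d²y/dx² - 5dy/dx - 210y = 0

Characteristic equation: 5r² - 5r - 210 = 0
Divide by 5: r² - r - 42 = 0
Roots: r = 7, -6 (distinct real)
General solution: y = C₁e^(7x) + C₂e^(-6x)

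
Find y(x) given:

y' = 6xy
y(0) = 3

General solution: y = Ce^(3x²)
Applying IC y(0) = 3:
Particular solution: y = 3e^(3x²)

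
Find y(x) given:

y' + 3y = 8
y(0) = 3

General solution: y = 8/3 + Ce^(-3x)
Applying y(0) = 3: C = 3 - 8/3 = 1/3
Particular solution: y = 8/3 + (1/3)e^(-3x)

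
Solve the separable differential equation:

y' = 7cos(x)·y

Separating variables and integrating:
ln|y| = 7sin(x) + C

General solution: y = Ce^(7sin(x))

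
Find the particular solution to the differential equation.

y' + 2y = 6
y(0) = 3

General solution: y = 3 + Ce^(-2x)
Applying y(0) = 3: C = 3 - 3 = 0
Particular solution: y = 3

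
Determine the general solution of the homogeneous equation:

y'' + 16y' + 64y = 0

Characteristic equation: r² + 16r + 64 = 0
Factored: (r + 8)² = 0
Repeated root: r = -8
General solution: y = (C₁ + C₂x)e^(-8x)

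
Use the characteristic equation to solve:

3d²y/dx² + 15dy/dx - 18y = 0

Characteristic equation: 3r² + 15r - 18 = 0
Divide by 3: r² + 5r - 6 = 0
Roots: r = 1, -6 (distinct real)
General solution: y = C₁e^x + C₂e^(-6x)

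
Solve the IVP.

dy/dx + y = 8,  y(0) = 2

General solution: y = 8 + Ce^(-x)
Applying y(0) = 2: C = 2 - 8 = -6
Particular solution: y = 8 - 6e^(-x)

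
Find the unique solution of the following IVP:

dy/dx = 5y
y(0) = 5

General solution: y = Ce^(5x)
Applying IC y(0) = 5:
Particular solution: y = 5e^(5x)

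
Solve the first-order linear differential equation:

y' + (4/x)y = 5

Using integrating factor method:

General solution: y = x + Cx^(-4)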